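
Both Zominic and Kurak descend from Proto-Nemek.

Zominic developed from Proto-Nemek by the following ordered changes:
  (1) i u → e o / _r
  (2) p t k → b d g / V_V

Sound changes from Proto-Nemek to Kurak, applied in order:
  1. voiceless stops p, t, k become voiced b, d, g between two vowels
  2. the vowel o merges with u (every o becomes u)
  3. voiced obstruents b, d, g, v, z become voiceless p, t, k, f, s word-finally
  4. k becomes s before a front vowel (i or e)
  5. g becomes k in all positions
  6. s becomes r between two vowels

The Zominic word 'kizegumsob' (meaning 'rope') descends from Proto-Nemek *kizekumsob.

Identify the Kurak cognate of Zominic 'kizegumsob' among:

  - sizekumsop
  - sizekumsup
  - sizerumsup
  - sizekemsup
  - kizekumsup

Kurak: *kizekumsob
  kizekumsob → kizegumsob   [intervocalic voicing]
  kizegumsob → kizegumsub   [vowel merger]
  kizegumsub → kizegumsup   [final devoicing]
  kizegumsup → sizegumsup   [palatalisation]
  sizegumsup → sizekumsup   [unconditioned shift]
  sizekumsup (rule 6 does not apply)
  giving Kurak sizekumsup.
Only 'sizekumsup' matches the regular Kurak development of *kizekumsob.

sizekumsup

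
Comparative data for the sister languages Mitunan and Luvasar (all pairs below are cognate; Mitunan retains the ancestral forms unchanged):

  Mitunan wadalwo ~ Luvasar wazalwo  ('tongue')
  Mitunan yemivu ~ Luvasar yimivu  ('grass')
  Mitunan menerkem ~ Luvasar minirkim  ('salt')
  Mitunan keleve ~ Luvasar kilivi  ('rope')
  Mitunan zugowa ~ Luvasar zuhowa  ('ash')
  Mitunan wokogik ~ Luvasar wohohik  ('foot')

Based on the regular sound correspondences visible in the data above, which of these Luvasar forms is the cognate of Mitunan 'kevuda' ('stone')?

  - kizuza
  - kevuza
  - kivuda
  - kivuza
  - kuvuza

keleve ~ kilivi — Mitunan e corresponds to Luvasar i after a consonant, before a labial obstruent.
wadalwo ~ wazalwo — Mitunan d corresponds to Luvasar z between vowels (before a back vowel).
Applying these to Mitunan 'kevuda':
  kevuda → kivuda   (e→i after a consonant, before a labial obstruent)
  kivuda → kivuza   (d→z between vowels (before a back vowel))
So the Luvasar cognate is 'kivuza'.

kivuza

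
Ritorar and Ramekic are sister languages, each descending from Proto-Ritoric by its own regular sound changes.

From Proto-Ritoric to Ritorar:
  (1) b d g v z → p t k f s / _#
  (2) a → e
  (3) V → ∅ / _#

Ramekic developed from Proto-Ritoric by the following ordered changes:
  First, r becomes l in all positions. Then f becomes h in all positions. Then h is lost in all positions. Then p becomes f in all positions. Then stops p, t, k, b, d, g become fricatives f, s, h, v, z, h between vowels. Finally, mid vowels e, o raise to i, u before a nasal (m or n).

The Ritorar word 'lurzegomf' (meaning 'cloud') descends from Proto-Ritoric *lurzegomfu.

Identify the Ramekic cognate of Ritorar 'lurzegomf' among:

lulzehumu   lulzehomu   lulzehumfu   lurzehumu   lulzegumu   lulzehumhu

lulzehumu

Ramekic: *lurzegomfu > lulzegomfu > lulzegomhu > lulzegomu > lulzehomu > lulzehumu  (by unconditioned shift, unconditioned shift, h-loss, intervocalic lenition, pre-nasal raising)
The other candidates each miss or misapply at least one Ramekic change.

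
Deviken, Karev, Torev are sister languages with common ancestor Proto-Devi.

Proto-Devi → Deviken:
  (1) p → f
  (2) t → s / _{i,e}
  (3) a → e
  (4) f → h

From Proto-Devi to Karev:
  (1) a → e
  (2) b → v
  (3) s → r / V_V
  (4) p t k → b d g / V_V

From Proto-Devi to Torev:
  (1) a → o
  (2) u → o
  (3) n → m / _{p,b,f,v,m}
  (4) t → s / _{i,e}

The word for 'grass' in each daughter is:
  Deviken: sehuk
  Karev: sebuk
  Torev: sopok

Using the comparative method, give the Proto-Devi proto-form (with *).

*sapuk

Position 3: Deviken has h, Karev has b, Torev has p. Torev preserves p here (none of its changes turn any other segment into p), so the proto-segment is *p.
Position 4: Deviken has u, Karev has u, Torev has o. Deviken preserves u here (none of its changes turn any other segment into u), so the proto-segment is *u.
Continuing position by position gives *sapuk; check it forward:
Deviken: start from *sapuk.
  rule 1 (unconditioned shift): sapuk → safuk
  rule 2: no change — safuk
  rule 3 (vowel merger): safuk → sefuk
  rule 4 (unconditioned shift): sefuk → sehuk
  ⇒ Deviken sehuk
Karev: start from *sapuk.
  rule 1 (vowel merger): sapuk → sepuk
  rule 2: no change — sepuk
  rule 3: no change — sepuk
  rule 4 (intervocalic voicing): sepuk → sebuk
  ⇒ Karev sebuk
Torev: start from *sapuk.
  rule 1 (vowel merger): sapuk → sopuk
  rule 2 (vowel merger): sopuk → sopok
  rule 3: no change — sopok
  rule 4: no change — sopok
  ⇒ Torev sopok
No other proto-form is consistent with every reflex, so the reconstruction is *sapuk.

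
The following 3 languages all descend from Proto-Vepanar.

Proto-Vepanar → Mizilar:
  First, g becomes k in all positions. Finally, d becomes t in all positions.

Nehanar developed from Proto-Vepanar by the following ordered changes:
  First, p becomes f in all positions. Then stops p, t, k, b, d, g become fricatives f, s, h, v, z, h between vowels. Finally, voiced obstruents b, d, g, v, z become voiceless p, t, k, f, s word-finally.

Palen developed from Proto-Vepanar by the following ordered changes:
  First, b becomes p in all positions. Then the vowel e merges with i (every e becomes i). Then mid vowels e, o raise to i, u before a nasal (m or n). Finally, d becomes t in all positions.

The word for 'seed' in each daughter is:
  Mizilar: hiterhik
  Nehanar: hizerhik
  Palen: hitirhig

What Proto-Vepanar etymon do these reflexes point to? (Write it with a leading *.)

Position 4: Mizilar has e, Nehanar has e, Palen has i. Mizilar preserves e here (none of its changes turn any other segment into e), so the proto-segment is *e.
Position 8: Mizilar has k, Nehanar has k, Palen has g. Palen preserves g here (none of its changes turn any other segment into g), so the proto-segment is *g.
Verify the candidate proto-form against each daughter:
Mizilar: *hiderhig
  hiderhig → hiderhik   [unconditioned shift]
  hiderhik → hiterhik   [unconditioned shift]
  giving Mizilar hiterhik.
Nehanar: start from *hiderhig.
  rule 1: no change — hiderhig
  rule 2 (intervocalic lenition): hiderhig → hizerhig
  rule 3 (final devoicing): hizerhig → hizerhik
  ⇒ Nehanar hizerhik
Palen: start from *hiderhig.
  rule 1: no change — hiderhig
  rule 2 (vowel merger): hiderhig → hidirhig
  rule 3: no change — hidirhig
  rule 4 (unconditioned shift): hidirhig → hitirhig
  ⇒ Palen hitirhig
No other proto-form is consistent with every reflex, so the reconstruction is *hiderhig.

*hiderhig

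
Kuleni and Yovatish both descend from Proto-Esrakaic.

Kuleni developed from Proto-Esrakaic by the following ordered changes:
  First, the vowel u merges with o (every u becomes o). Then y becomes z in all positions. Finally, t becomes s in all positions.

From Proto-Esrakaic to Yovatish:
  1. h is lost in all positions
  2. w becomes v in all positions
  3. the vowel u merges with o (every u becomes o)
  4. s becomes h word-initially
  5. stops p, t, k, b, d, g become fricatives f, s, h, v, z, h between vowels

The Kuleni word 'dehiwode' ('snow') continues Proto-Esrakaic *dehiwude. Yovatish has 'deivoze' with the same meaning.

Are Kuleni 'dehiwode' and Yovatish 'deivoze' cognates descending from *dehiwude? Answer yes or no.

Derive the expected Yovatish reflex of *dehiwude:
Yovatish: start from *dehiwude.
  rule 1 (h-loss): dehiwude → deiwude
  rule 2 (unconditioned shift): deiwude → deivude
  rule 3 (vowel merger): deivude → deivode
  rule 4: no change — deivode
  rule 5 (intervocalic lenition): deivode → deivoze
  ⇒ Yovatish deivoze
Yovatish 'deivoze' matches the regular reflex exactly, so the pair is cognate.

yes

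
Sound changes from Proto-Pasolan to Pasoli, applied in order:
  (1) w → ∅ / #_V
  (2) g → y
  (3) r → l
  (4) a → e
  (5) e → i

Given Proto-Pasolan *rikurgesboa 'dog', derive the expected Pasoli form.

Pasoli: *rikurgesboa > rikuryesboa > likulyesboa > likulyesboe > likulyisboi  (by unconditioned shift, unconditioned shift, vowel merger, vowel merger)

likulyisboi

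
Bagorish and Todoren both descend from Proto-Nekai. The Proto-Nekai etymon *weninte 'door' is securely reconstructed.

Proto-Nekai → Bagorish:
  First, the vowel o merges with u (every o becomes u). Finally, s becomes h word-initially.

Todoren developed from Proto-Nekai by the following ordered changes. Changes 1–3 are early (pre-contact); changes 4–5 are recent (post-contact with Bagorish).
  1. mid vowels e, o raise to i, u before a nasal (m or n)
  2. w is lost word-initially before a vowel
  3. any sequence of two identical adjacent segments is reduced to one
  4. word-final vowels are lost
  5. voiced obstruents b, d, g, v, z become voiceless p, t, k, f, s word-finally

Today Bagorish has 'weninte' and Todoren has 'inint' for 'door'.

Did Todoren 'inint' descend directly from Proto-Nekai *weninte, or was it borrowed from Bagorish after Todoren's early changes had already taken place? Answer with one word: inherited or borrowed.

inherited

If inherited, *weninte would pass through all of Todoren's changes:
Todoren: *weninte > wininte > ininte > inint  (by pre-nasal raising, glide loss, apocope)
If borrowed from Bagorish 'weninte' after the early changes, it would undergo only the recent ones:
  rule 4 (apocope): weninte → wenint
  rule 5 (final devoicing): no change (wenint)
  ⇒ as a loan: wenint
Todoren 'inint' matches the inherited outcome exactly, so it is an inherited cognate, not a loan.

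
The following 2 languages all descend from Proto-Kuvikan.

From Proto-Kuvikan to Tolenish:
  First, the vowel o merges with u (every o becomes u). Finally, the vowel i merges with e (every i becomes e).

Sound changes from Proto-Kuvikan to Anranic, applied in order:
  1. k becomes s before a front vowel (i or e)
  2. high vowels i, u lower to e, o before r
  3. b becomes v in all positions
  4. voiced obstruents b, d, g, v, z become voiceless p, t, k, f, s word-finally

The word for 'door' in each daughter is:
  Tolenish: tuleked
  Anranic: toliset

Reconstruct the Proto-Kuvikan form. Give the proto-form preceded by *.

Position 7: Tolenish has d, Anranic has t. Tolenish preserves d here (none of its changes turn any other segment into d), so the proto-segment is *d.
Position 2: Tolenish has u, Anranic has o. Taking the neighbouring segments as reconstructed: Tolenish u could go back to *o or *u; Anranic o can only go back to *o — the one source consistent with every daughter is *o.
Continuing position by position gives *toliked; check it forward:
Tolenish: *toliked
  toliked → tuliked   [vowel merger]
  tuliked → tuleked   [vowel merger]
  giving Tolenish tuleked.
Anranic: start from *toliked.
  rule 1 (palatalisation): toliked → tolised
  rule 2: no change — tolised
  rule 3: no change — tolised
  rule 4 (final devoicing): tolised → toliset
  ⇒ Anranic toliset
*toliked is the unique common source.

*toliked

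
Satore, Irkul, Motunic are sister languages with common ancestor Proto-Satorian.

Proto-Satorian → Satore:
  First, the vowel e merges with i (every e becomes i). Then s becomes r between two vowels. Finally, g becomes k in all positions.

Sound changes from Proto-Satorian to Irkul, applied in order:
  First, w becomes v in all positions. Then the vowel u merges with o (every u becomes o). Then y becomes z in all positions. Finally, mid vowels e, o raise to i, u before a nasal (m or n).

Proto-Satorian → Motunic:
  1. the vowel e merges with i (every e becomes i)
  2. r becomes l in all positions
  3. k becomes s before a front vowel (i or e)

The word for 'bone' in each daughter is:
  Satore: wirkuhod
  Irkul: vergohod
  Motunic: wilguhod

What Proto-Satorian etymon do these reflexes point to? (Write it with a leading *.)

*werguhod

Position 5: Satore has u, Irkul has o, Motunic has u. Satore preserves u here (none of its changes turn any other segment into u), so the proto-segment is *u.
Position 4: Satore has k, Irkul has g, Motunic has g. Irkul preserves g here (none of its changes turn any other segment into g), so the proto-segment is *g.
Continuing position by position gives *werguhod; check it forward:
Satore: start from *werguhod.
  rule 1 (vowel merger): werguhod → wirguhod
  rule 2: no change — wirguhod
  rule 3 (unconditioned shift): wirguhod → wirkuhod
  ⇒ Satore wirkuhod
Irkul: *werguhod
  werguhod → verguhod   [unconditioned shift]
  verguhod → vergohod   [vowel merger]
  vergohod (rule 3 does not apply)
  vergohod (rule 4 does not apply)
  giving Irkul vergohod.
Motunic: start from *werguhod.
  rule 1 (vowel merger): werguhod → wirguhod
  rule 2 (unconditioned shift): wirguhod → wilguhod
  rule 3: no change — wilguhod
  ⇒ Motunic wilguhod
*werguhod is the unique common source.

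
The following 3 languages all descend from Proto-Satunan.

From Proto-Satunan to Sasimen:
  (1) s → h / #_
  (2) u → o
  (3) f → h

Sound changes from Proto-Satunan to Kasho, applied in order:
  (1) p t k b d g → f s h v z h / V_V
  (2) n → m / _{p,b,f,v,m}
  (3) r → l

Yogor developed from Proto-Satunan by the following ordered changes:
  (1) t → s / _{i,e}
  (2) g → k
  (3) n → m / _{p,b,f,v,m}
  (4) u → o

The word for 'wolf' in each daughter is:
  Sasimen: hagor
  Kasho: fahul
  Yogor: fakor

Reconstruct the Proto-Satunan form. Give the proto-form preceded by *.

*fagur

Position 3: Sasimen has g, Kasho has h, Yogor has k. Sasimen preserves g here (none of its changes turn any other segment into g), so the proto-segment is *g.
Position 5: Sasimen has r, Kasho has l, Yogor has r. Sasimen preserves r here (none of its changes turn any other segment into r), so the proto-segment is *r.
Continuing position by position gives *fagur; check it forward:
Sasimen: start from *fagur.
  rule 1: no change — fagur
  rule 2 (vowel merger): fagur → fagor
  rule 3 (unconditioned shift): fagor → hagor
  ⇒ Sasimen hagor
Kasho: start from *fagur.
  rule 1 (intervocalic lenition): fagur → fahur
  rule 2: no change — fahur
  rule 3 (unconditioned shift): fahur → fahul
  ⇒ Kasho fahul
Yogor: *fagur > fakur > fakor  (by unconditioned shift, vowel merger)
Only *fagur yields all of Sasimen hagor, Kasho fahul, Yogor fakor.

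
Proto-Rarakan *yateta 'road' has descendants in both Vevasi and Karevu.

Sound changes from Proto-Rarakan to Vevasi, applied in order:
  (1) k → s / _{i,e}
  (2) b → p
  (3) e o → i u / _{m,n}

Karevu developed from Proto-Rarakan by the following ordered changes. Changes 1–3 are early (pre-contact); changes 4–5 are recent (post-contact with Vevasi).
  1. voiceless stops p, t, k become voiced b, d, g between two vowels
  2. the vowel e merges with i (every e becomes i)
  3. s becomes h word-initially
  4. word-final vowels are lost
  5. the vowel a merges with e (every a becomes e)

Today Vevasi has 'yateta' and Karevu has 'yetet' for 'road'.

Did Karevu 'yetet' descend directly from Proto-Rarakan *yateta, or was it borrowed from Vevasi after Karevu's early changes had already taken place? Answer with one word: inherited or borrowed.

borrowed

If inherited, *yateta would pass through all of Karevu's changes:
Karevu: *yateta
  yateta → yadeda   [intervocalic voicing]
  yadeda → yadida   [vowel merger]
  yadida (rule 3 does not apply)
  yadida → yadid   [apocope]
  yadid → yedid   [vowel merger]
  giving Karevu yedid.
If borrowed from Vevasi 'yateta' after the early changes, it would undergo only the recent ones:
  rule 4 (apocope): yateta → yatet
  rule 5 (vowel merger): yatet → yetet
  ⇒ as a loan: yetet
Karevu 'yetet' matches the loan outcome 'yetet', not the inherited 'yedid' — it skipped the early Karevu changes, so it was borrowed from Vevasi.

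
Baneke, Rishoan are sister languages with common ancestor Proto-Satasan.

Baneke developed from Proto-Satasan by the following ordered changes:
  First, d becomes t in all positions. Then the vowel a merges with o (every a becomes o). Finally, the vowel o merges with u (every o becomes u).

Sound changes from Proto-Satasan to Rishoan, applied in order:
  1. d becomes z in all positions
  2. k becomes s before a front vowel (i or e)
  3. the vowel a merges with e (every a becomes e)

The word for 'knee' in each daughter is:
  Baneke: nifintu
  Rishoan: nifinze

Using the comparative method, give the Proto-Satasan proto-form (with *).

Position 7: Baneke has u, Rishoan has e. Taking the neighbouring segments as reconstructed: Baneke u could go back to *a or *o or *u; Rishoan e could go back to *a or *e — the one source consistent with every daughter is *a.
Position 6: Baneke has t, Rishoan has z. Taking the neighbouring segments as reconstructed: Baneke t could go back to *t or *d; Rishoan z could go back to *d or *z — the one source consistent with every daughter is *d.
Continuing position by position gives *nifinda; check it forward:
Baneke: *nifinda
  nifinda → nifinta   [unconditioned shift]
  nifinta → nifinto   [vowel merger]
  nifinto → nifintu   [vowel merger]
  giving Baneke nifintu.
Rishoan: *nifinda > nifinza > nifinze  (by unconditioned shift, vowel merger)
*nifinda is the unique common source.

*nifinda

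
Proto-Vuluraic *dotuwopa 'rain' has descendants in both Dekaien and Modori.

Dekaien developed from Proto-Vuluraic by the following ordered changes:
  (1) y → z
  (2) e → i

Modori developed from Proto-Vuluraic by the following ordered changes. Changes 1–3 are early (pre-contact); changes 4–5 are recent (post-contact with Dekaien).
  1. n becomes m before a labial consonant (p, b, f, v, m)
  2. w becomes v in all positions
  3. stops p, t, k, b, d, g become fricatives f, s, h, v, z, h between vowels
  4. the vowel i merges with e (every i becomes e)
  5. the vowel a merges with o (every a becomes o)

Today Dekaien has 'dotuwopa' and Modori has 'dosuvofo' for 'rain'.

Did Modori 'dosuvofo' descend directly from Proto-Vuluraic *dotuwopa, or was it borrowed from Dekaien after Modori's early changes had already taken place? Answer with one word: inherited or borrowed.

If inherited, *dotuwopa would pass through all of Modori's changes:
Modori: *dotuwopa > dotuvopa > dosuvofa > dosuvofo  (by unconditioned shift, intervocalic lenition, vowel merger)
If borrowed from Dekaien 'dotuwopa' after the early changes, it would undergo only the recent ones:
  rule 4 (vowel merger): no change (dotuwopa)
  rule 5 (vowel merger): dotuwopa → dotuwopo
  ⇒ as a loan: dotuwopo
Modori 'dosuvofo' matches the inherited outcome exactly, so it is an inherited cognate, not a loan.

inherited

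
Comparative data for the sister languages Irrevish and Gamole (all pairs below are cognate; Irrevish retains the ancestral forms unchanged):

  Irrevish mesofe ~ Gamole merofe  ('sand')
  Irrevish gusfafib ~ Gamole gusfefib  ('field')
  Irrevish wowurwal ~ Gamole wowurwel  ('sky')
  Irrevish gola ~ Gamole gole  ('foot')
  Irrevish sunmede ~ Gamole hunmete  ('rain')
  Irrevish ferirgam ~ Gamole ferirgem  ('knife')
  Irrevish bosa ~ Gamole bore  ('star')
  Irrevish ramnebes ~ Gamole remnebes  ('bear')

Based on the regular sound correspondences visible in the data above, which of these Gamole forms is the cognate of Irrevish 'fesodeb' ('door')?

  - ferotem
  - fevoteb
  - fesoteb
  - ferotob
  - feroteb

feroteb

mesofe ~ merofe — Irrevish s corresponds to Gamole r between vowels (before a back vowel).
sunmede ~ hunmete — Irrevish d corresponds to Gamole t between vowels (before a front vowel).
Applying these to Irrevish 'fesodeb':
  fesodeb → ferodeb   (s→r between vowels (before a back vowel))
  ferodeb → feroteb   (d→t between vowels (before a front vowel))
So the Gamole cognate is 'feroteb'.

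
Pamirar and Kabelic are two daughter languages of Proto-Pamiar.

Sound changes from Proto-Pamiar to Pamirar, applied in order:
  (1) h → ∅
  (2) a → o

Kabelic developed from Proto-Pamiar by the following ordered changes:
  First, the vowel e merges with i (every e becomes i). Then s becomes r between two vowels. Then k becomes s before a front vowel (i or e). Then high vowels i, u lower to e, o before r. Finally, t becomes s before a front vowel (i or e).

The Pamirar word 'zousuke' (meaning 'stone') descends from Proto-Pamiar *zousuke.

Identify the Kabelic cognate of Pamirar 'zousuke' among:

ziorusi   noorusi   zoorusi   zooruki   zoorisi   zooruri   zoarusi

zoorusi

Kabelic: start from *zousuke.
  rule 1 (vowel merger): zousuke → zousuki
  rule 2 (rhotacism): zousuki → zouruki
  rule 3 (palatalisation): zouruki → zourusi
  rule 4 (pre-rhotic lowering): zourusi → zoorusi
  rule 5: no change — zoorusi
  ⇒ Kabelic zoorusi
Only 'zoorusi' matches the regular Kabelic development of *zousuke.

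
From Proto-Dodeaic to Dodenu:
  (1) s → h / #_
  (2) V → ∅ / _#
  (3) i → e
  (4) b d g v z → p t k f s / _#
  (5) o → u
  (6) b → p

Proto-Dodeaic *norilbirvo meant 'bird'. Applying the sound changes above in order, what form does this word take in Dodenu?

Dodenu: *norilbirvo
  norilbirvo (rule 1 does not apply)
  norilbirvo → norilbirv   [apocope]
  norilbirv → norelberv   [vowel merger]
  norelberv → norelberf   [final devoicing]
  norelberf → nurelberf   [vowel merger]
  nurelberf → nurelperf   [unconditioned shift]
  giving Dodenu nurelperf.

nurelperf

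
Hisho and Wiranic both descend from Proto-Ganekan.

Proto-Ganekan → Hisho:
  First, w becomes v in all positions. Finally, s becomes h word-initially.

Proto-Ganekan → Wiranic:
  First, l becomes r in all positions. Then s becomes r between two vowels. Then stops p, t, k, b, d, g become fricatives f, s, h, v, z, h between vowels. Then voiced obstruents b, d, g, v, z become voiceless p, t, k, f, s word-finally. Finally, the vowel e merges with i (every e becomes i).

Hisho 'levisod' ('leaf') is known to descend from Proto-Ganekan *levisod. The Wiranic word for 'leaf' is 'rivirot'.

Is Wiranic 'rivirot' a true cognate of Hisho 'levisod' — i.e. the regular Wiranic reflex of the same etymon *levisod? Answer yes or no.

Derive the expected Wiranic reflex of *levisod:
Wiranic: start from *levisod.
  rule 1 (unconditioned shift): levisod → revisod
  rule 2 (rhotacism): revisod → revirod
  rule 3: no change — revirod
  rule 4 (final devoicing): revirod → revirot
  rule 5 (vowel merger): revirot → rivirot
  ⇒ Wiranic rivirot
Wiranic 'rivirot' matches the regular reflex exactly, so the pair is cognate.

yes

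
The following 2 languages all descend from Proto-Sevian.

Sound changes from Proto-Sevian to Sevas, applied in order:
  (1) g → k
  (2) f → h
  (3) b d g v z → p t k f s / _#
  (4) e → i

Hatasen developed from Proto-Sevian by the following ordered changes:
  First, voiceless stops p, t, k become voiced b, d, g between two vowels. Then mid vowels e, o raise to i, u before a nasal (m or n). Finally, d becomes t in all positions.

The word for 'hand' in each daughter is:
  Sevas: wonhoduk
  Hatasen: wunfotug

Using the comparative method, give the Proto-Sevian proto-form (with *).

Position 6: Sevas has d, Hatasen has t. Sevas preserves d here (none of its changes turn any other segment into d), so the proto-segment is *d.
Position 8: Sevas has k, Hatasen has g. Taking the neighbouring segments as reconstructed: Sevas k could go back to *k or *g; Hatasen g can only go back to *g — the one source consistent with every daughter is *g.
Verify the candidate proto-form against each daughter:
Sevas: start from *wonfodug.
  rule 1 (unconditioned shift): wonfodug → wonfoduk
  rule 2 (unconditioned shift): wonfoduk → wonhoduk
  rule 3: no change — wonhoduk
  rule 4: no change — wonhoduk
  ⇒ Sevas wonhoduk
Hatasen: *wonfodug > wunfodug > wunfotug  (by pre-nasal raising, unconditioned shift)
Only *wonfodug yields all of Sevas wonhoduk, Hatasen wunfotug.

*wonfodug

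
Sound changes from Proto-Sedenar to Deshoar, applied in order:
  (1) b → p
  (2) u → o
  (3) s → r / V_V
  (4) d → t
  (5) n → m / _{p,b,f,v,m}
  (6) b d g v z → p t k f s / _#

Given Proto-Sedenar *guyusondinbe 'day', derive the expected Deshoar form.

goyorontimpe

Deshoar: start from *guyusondinbe.
  rule 1 (unconditioned shift): guyusondinbe → guyusondinpe
  rule 2 (vowel merger): guyusondinpe → goyosondinpe
  rule 3 (rhotacism): goyosondinpe → goyorondinpe
  rule 4 (unconditioned shift): goyorondinpe → goyorontinpe
  rule 5 (nasal place assimilation): goyorontinpe → goyorontimpe
  rule 6: no change — goyorontimpe
  ⇒ Deshoar goyorontimpe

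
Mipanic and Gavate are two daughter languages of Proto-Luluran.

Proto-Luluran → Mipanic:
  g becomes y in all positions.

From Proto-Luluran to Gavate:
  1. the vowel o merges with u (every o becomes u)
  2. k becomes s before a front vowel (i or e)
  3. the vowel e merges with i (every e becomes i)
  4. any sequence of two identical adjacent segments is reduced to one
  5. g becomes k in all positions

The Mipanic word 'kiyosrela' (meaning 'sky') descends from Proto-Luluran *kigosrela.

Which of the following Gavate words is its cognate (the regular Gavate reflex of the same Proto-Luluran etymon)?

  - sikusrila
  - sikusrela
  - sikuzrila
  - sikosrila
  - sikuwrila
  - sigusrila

sikusrila

Gavate: *kigosrela > kigusrela > sigusrela > sigusrila > sikusrila  (by vowel merger, palatalisation, vowel merger, unconditioned shift)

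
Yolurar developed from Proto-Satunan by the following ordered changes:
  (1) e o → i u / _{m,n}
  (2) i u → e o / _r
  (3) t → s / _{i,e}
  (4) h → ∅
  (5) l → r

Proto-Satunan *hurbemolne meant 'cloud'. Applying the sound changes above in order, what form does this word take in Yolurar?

orbimorne

Yolurar: *hurbemolne
  hurbemolne → hurbimolne   [pre-nasal raising]
  hurbimolne → horbimolne   [pre-rhotic lowering]
  horbimolne (rule 3 does not apply)
  horbimolne → orbimolne   [h-loss]
  orbimolne → orbimorne   [unconditioned shift]
  giving Yolurar orbimorne.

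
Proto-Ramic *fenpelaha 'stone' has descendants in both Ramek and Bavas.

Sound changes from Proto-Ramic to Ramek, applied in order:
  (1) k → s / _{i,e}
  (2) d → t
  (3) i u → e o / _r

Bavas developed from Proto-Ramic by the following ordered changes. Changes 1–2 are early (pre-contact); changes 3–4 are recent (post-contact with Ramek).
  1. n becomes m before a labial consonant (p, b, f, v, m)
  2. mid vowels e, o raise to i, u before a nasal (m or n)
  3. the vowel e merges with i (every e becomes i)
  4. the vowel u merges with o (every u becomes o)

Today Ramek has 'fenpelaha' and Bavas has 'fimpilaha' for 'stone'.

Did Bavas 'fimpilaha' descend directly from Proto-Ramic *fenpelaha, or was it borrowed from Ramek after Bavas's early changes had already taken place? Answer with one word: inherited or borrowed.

If inherited, *fenpelaha would pass through all of Bavas's changes:
Bavas: start from *fenpelaha.
  rule 1 (nasal place assimilation): fenpelaha → fempelaha
  rule 2 (pre-nasal raising): fempelaha → fimpelaha
  rule 3 (vowel merger): fimpelaha → fimpilaha
  rule 4: no change — fimpilaha
  ⇒ Bavas fimpilaha
If borrowed from Ramek 'fenpelaha' after the early changes, it would undergo only the recent ones:
  rule 3 (vowel merger): fenpelaha → finpilaha
  rule 4 (vowel merger): no change (finpilaha)
  ⇒ as a loan: finpilaha
Bavas 'fimpilaha' matches the inherited outcome exactly, so it is an inherited cognate, not a loan.

inherited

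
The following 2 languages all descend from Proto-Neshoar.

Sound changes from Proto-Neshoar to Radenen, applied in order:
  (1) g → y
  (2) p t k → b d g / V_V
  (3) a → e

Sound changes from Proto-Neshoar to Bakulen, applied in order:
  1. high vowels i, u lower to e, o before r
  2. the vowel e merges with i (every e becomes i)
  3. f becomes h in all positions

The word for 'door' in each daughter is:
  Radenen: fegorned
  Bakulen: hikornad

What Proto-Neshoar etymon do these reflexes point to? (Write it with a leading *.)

Position 7: Radenen has e, Bakulen has a. Bakulen preserves a here (none of its changes turn any other segment into a), so the proto-segment is *a.
Position 1: Radenen has f, Bakulen has h. Radenen preserves f here (none of its changes turn any other segment into f), so the proto-segment is *f.
Position 3: Radenen has g, Bakulen has k. Bakulen preserves k here (none of its changes turn any other segment into k), so the proto-segment is *k.
Verify the candidate proto-form against each daughter:
Radenen: *fekornad
  fekornad (rule 1 does not apply)
  fekornad → fegornad   [intervocalic voicing]
  fegornad → fegorned   [vowel merger]
  giving Radenen fegorned.
Bakulen: start from *fekornad.
  rule 1: no change — fekornad
  rule 2 (vowel merger): fekornad → fikornad
  rule 3 (unconditioned shift): fikornad → hikornad
  ⇒ Bakulen hikornad
*fekornad is the unique common source.

*fekornad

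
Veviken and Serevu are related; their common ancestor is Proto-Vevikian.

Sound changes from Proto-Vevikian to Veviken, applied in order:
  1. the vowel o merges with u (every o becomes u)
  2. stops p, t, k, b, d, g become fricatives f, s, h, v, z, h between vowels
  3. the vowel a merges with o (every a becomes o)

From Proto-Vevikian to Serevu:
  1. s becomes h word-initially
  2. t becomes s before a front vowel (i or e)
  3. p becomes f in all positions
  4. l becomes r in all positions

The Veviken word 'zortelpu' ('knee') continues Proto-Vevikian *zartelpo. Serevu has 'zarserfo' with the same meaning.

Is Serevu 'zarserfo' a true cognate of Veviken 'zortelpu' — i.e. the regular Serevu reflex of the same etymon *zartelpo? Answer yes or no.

Derive the expected Serevu reflex of *zartelpo:
Serevu: start from *zartelpo.
  rule 1: no change — zartelpo
  rule 2 (palatalisation): zartelpo → zarselpo
  rule 3 (unconditioned shift): zarselpo → zarselfo
  rule 4 (unconditioned shift): zarselfo → zarserfo
  ⇒ Serevu zarserfo
Serevu 'zarserfo' matches the regular reflex exactly, so the pair is cognate.

yes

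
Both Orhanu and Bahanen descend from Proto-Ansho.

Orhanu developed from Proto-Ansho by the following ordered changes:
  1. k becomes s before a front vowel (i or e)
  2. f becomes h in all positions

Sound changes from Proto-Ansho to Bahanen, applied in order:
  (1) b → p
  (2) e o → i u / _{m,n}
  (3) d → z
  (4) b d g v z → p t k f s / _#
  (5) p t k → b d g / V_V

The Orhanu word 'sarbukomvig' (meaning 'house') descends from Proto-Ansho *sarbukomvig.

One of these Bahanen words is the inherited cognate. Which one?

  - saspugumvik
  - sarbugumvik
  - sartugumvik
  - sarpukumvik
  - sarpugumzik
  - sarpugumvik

Bahanen: *sarbukomvig
  sarbukomvig → sarpukomvig   [unconditioned shift]
  sarpukomvig → sarpukumvig   [pre-nasal raising]
  sarpukumvig (rule 3 does not apply)
  sarpukumvig → sarpukumvik   [final devoicing]
  sarpukumvik → sarpugumvik   [intervocalic voicing]
  giving Bahanen sarpugumvik.
Only 'sarpugumvik' matches the regular Bahanen development of *sarbukomvig.

sarpugumvik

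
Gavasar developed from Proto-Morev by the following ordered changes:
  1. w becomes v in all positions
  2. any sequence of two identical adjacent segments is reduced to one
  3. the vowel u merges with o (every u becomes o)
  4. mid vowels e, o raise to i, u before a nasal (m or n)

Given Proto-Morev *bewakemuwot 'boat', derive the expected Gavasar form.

Gavasar: start from *bewakemuwot.
  rule 1 (unconditioned shift): bewakemuwot → bevakemuvot
  rule 2: no change — bevakemuvot
  rule 3 (vowel merger): bevakemuvot → bevakemovot
  rule 4 (pre-nasal raising): bevakemovot → bevakimovot
  ⇒ Gavasar bevakimovot

bevakimovot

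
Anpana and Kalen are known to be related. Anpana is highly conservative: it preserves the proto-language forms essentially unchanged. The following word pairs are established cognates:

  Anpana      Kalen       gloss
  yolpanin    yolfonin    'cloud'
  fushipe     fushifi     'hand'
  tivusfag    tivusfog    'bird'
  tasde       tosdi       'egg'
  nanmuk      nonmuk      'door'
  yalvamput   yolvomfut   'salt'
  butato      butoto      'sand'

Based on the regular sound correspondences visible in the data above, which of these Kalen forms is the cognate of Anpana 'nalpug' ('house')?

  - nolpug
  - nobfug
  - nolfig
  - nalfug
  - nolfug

tivusfag ~ tivusfog, tasde ~ tosdi — Anpana a corresponds to Kalen o after a consonant, before a consonant other than r, m, n, p, b, f, v.
yalvamput ~ yolvomfut — Anpana p corresponds to Kalen f after a consonant, before a back vowel.
Applying these to Anpana 'nalpug':
  nalpug → nolpug   (a→o after a consonant, before a consonant other than r, m, n, p, b, f, v)
  nolpug → nolfug   (p→f after a consonant, before a back vowel)
So the Kalen cognate is 'nolfug'.

nolfug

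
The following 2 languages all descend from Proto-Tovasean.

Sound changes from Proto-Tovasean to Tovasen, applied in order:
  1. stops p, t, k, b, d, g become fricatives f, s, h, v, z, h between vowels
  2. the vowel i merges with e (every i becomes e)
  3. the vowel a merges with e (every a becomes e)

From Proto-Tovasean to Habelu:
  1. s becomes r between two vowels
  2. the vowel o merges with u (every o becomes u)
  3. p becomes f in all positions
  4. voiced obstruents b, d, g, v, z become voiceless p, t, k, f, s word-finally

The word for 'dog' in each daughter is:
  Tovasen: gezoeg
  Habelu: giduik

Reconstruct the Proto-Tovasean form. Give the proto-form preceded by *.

Position 5: Tovasen has e, Habelu has i. Habelu preserves i here (none of its changes turn any other segment into i), so the proto-segment is *i.
Position 6: Tovasen has g, Habelu has k. Tovasen preserves g here (none of its changes turn any other segment into g), so the proto-segment is *g.
This points to *gidoig. Verify forward in each daughter:
Tovasen: *gidoig
  gidoig → gizoig   [intervocalic lenition]
  gizoig → gezoeg   [vowel merger]
  gezoeg (rule 3 does not apply)
  giving Tovasen gezoeg.
Habelu: *gidoig > giduig > giduik  (by vowel merger, final devoicing)
Only *gidoig yields all of Tovasen gezoeg, Habelu giduik.

*gidoig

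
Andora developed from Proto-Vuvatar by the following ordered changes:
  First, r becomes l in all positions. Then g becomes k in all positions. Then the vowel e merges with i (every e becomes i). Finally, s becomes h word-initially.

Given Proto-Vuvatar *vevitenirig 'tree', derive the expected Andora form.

Andora: *vevitenirig > vevitenilig > vevitenilik > vivitinilik  (by unconditioned shift, unconditioned shift, vowel merger)

vivitinilik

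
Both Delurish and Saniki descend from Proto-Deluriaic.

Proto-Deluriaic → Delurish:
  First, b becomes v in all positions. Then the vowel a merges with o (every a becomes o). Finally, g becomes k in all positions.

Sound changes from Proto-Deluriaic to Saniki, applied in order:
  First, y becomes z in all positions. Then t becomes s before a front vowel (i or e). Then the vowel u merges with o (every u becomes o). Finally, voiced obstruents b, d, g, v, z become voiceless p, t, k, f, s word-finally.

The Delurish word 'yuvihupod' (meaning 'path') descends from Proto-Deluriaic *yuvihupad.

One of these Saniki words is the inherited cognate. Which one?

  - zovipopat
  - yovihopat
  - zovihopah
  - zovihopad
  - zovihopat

Saniki: start from *yuvihupad.
  rule 1 (unconditioned shift): yuvihupad → zuvihupad
  rule 2: no change — zuvihupad
  rule 3 (vowel merger): zuvihupad → zovihopad
  rule 4 (final devoicing): zovihopad → zovihopat
  ⇒ Saniki zovihopat
Among the options, 'zovihopat' alone shows every Saniki change applied in order.

zovihopat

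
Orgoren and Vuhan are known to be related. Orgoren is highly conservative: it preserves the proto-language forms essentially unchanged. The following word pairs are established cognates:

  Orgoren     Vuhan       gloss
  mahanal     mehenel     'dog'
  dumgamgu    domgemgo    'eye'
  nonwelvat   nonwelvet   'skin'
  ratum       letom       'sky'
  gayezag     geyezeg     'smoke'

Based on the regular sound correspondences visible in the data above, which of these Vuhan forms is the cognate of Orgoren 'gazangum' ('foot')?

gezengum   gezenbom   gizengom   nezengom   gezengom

gezengom

mahanal ~ mehenel, nonwelvat ~ nonwelvet — Orgoren a corresponds to Vuhan e after a consonant, before a consonant other than r, m, n, p, b, f, v.
mahanal ~ mehenel — Orgoren a corresponds to Vuhan e after a consonant, before a nasal.
dumgamgu ~ domgemgo, ratum ~ letom — Orgoren u corresponds to Vuhan o after a consonant, before a nasal.
Applying these to Orgoren 'gazangum':
  gazangum → gezangum   (a→e after a consonant, before a consonant other than r, m, n, p, b, f, v)
  gezangum → gezengum   (a→e after a consonant, before a nasal)
  gezengum → gezengom   (u→o after a consonant, before a nasal)
So the Vuhan cognate is 'gezengom'.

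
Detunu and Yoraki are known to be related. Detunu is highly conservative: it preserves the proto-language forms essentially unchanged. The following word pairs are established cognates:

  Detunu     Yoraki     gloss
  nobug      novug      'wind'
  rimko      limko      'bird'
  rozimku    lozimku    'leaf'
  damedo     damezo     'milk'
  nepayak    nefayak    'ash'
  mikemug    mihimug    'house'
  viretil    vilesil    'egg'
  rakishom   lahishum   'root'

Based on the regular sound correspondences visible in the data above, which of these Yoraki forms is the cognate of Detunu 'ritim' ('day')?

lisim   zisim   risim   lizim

rimko ~ limko — Detunu r corresponds to Yoraki l word-initially before a front vowel.
viretil ~ vilesil — Detunu t corresponds to Yoraki s between vowels (before a front vowel).
Applying these to Detunu 'ritim':
  ritim → litim   (r→l word-initially before a front vowel)
  litim → lisim   (t→s between vowels (before a front vowel))
So the Yoraki cognate is 'lisim'.

lisim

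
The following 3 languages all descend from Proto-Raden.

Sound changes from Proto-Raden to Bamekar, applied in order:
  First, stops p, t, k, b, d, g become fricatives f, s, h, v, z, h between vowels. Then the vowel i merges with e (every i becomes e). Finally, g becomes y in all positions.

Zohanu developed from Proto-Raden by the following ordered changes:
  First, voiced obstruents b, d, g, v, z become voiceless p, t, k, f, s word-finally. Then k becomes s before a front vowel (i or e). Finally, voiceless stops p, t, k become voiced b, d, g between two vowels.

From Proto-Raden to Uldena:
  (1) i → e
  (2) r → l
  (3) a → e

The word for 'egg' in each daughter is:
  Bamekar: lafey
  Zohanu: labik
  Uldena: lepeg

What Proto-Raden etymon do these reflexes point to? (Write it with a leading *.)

Position 4: Bamekar has e, Zohanu has i, Uldena has e. Zohanu preserves i here (none of its changes turn any other segment into i), so the proto-segment is *i.
Position 3: Bamekar has f, Zohanu has b, Uldena has p. Uldena preserves p here (none of its changes turn any other segment into p), so the proto-segment is *p.
Position 2: Bamekar has a, Zohanu has a, Uldena has e. Bamekar preserves a here (none of its changes turn any other segment into a), so the proto-segment is *a.
Verify the candidate proto-form against each daughter:
Bamekar: start from *lapig.
  rule 1 (intervocalic lenition): lapig → lafig
  rule 2 (vowel merger): lafig → lafeg
  rule 3 (unconditioned shift): lafeg → lafey
  ⇒ Bamekar lafey
Zohanu: *lapig > lapik > labik  (by final devoicing, intervocalic voicing)
Uldena: *lapig > lapeg > lepeg  (by vowel merger, vowel merger)
*lapig is the unique common source.

*lapig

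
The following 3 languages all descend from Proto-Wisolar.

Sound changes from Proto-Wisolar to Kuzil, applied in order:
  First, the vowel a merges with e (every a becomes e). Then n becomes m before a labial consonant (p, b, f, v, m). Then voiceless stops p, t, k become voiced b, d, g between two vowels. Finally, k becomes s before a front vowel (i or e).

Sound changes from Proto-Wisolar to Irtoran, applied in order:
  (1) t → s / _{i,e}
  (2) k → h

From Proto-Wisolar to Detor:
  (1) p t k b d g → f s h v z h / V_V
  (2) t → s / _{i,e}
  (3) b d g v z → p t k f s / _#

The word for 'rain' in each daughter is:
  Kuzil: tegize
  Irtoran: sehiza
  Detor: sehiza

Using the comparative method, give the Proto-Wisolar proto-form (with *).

*tekiza

Position 1: Kuzil has t, Irtoran has s, Detor has s. Kuzil preserves t here (none of its changes turn any other segment into t), so the proto-segment is *t.
Position 6: Kuzil has e, Irtoran has a, Detor has a. Irtoran preserves a here (none of its changes turn any other segment into a), so the proto-segment is *a.
Position 3: Kuzil has g, Irtoran has h, Detor has h. Taking the neighbouring segments as reconstructed: Kuzil g could go back to *k or *g; Irtoran h could go back to *k or *h; Detor h could go back to *k or *g or *h — the one source consistent with every daughter is *k.
Verify the candidate proto-form against each daughter:
Kuzil: *tekiza > tekize > tegize  (by vowel merger, intervocalic voicing)
Irtoran: start from *tekiza.
  rule 1 (palatalisation): tekiza → sekiza
  rule 2 (unconditioned shift): sekiza → sehiza
  ⇒ Irtoran sehiza
Detor: *tekiza > tehiza > sehiza  (by intervocalic lenition, palatalisation)
*tekiza is the unique common source.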